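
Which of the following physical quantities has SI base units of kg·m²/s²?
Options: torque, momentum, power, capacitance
Checking the SI base units of each option:
  torque (τ = Fr): kg·m²/s²  ✓ matches
  momentum (p = mv): kg·m/s  ✗
  power (P = W/t): kg·m²/s³  ✗
  capacitance (C = Q/V): s⁴·A²/(kg·m²)  ✗

Only torque has units kg·m²/s².

Answer: torque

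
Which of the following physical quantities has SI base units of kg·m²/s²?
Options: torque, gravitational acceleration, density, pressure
Checking the SI base units of each option:
  torque (τ = Fr): kg·m²/s²  ✓ matches
  gravitational acceleration (g = GM/r²): m/s²  ✗
  density (ρ = m/V): kg/m³  ✗
  pressure (P = F/A): kg/(m·s²)  ✗

Only torque has units kg·m²/s².

Answer: torque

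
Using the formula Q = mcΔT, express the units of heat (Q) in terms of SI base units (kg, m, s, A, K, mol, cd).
Units of each symbol in Q = mcΔT:
  m (mass): kg
  c (specific heat capacity, in J/(kg·K)): m²/(s²·K)
  ΔT (temperature change): K

Multiplying the contributions: [kg] · [m²/(s²·K)] · [K]
Adding exponents of each base unit: kg: 1, m: 2, s: -2
SI base units of heat: kg·m²/s²

Answer: kg·m²/s²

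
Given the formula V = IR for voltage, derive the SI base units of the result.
Units of each symbol in V = IR:
  I (current): A
  R (resistance, in ohms): kg·m²/(s³·A²)

Multiplying the contributions: [A] · [kg·m²/(s³·A²)]
Adding exponents of each base unit: kg: 1, m: 2, s: -3, A: -1
SI base units of voltage: kg·m²/(s³·A)

Answer: kg·m²/(s³·A)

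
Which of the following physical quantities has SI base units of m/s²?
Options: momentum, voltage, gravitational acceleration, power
Checking the SI base units of each option:
  momentum (p = mv): kg·m/s  ✗
  voltage (V = IR): kg·m²/(s³·A)  ✗
  gravitational acceleration (g = GM/r²): m/s²  ✓ matches
  power (P = W/t): kg·m²/s³  ✗

Only gravitational acceleration has units m/s².

Answer: gravitational acceleration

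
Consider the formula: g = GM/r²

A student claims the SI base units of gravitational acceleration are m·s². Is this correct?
Units of each symbol in g = GM/r²:
  G (gravitational constant): m³/(kg·s²)
  M (mass): kg
  r (distance): m  → to the power 2 in the denominator, contributes 1/m²

Multiplying the contributions: [m³/(kg·s²)] · [kg] · [1/m²]
Adding exponents of each base unit: m: 1, s: -2
SI base units of gravitational acceleration: m/s²

The claimed units m·s² (exponents m: 1, s: 2) do not match the derived units m/s² (exponents m: 1, s: -2), so the claim is incorrect.

Answer: No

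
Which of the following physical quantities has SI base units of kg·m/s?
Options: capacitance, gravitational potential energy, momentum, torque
Checking the SI base units of each option:
  capacitance (C = Q/V): s⁴·A²/(kg·m²)  ✗
  gravitational potential energy (U = -GMm/r): kg·m²/s²  ✗
  momentum (p = mv): kg·m/s  ✓ matches
  torque (τ = Fr): kg·m²/s²  ✗

Only momentum has units kg·m/s.

Answer: momentum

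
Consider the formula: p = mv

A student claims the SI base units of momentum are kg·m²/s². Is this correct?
Units of each symbol in p = mv:
  m (mass): kg
  v (velocity): m/s

Multiplying the contributions: [kg] · [m/s]
Adding exponents of each base unit: kg: 1, m: 1, s: -1
SI base units of momentum: kg·m/s

The claimed units kg·m²/s² (exponents kg: 1, m: 2, s: -2) do not match the derived units kg·m/s (exponents kg: 1, m: 1, s: -1), so the claim is incorrect.

Answer: No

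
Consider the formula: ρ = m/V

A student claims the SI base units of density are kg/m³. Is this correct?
Units of each symbol in ρ = m/V:
  m (mass): kg
  V (volume): m³  → in the denominator, contributes 1/m³

Multiplying the contributions: [kg] · [1/m³]
Adding exponents of each base unit: kg: 1, m: -3
SI base units of density: kg/m³

The claimed units kg/m³ match the derived units, so the claim is correct.

Answer: Yes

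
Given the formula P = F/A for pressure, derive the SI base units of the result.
Units of each symbol in P = F/A:
  F (force): kg·m/s²
  A (area): m²  → in the denominator, contributes 1/m²

Multiplying the contributions: [kg·m/s²] · [1/m²]
Adding exponents of each base unit: kg: 1, m: -1, s: -2
SI base units of pressure: kg/(m·s²)

Answer: kg/(m·s²)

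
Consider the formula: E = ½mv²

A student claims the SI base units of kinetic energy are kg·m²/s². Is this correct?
Units of each symbol in E = ½mv²:
  m (mass): kg
  v (speed): m/s  → to the power 2, contributes m²/s²
  The factor ½ is dimensionless.

Multiplying the contributions: [kg] · [m²/s²]
Adding exponents of each base unit: kg: 1, m: 2, s: -2
SI base units of kinetic energy: kg·m²/s²

The claimed units kg·m²/s² match the derived units, so the claim is correct.

Answer: Yes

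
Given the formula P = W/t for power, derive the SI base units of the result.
Units of each symbol in P = W/t:
  W (work): kg·m²/s²
  t (time): s  → in the denominator, contributes 1/s

Multiplying the contributions: [kg·m²/s²] · [1/s]
Adding exponents of each base unit: kg: 1, m: 2, s: -3
SI base units of power: kg·m²/s³

Answer: kg·m²/s³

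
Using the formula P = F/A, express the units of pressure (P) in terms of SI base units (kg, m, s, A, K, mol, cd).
Units of each symbol in P = F/A:
  F (force): kg·m/s²
  A (area): m²  → in the denominator, contributes 1/m²

Multiplying the contributions: [kg·m/s²] · [1/m²]
Adding exponents of each base unit: kg: 1, m: -1, s: -2
SI base units of pressure: kg/(m·s²)

Answer: kg/(m·s²)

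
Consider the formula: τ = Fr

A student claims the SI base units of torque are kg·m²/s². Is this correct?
Units of each symbol in τ = Fr:
  F (force): kg·m/s²
  r (lever arm): m

Multiplying the contributions: [kg·m/s²] · [m]
Adding exponents of each base unit: kg: 1, m: 2, s: -2
SI base units of torque: kg·m²/s²

The claimed units kg·m²/s² match the derived units, so the claim is correct.

Answer: Yes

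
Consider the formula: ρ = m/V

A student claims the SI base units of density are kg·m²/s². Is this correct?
Units of each symbol in ρ = m/V:
  m (mass): kg
  V (volume): m³  → in the denominator, contributes 1/m³

Multiplying the contributions: [kg] · [1/m³]
Adding exponents of each base unit: kg: 1, m: -3
SI base units of density: kg/m³

The claimed units kg·m²/s² (exponents kg: 1, m: 2, s: -2) do not match the derived units kg/m³ (exponents kg: 1, m: -3), so the claim is incorrect.

Answer: No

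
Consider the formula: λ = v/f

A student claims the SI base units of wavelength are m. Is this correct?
Units of each symbol in λ = v/f:
  v (wave speed): m/s
  f (frequency): 1/s  → in the denominator, contributes s

Multiplying the contributions: [m/s] · [s]
Adding exponents of each base unit: m: 1
SI base units of wavelength: m

The claimed units m match the derived units, so the claim is correct.

Answer: Yes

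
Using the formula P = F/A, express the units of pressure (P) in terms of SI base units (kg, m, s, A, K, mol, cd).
Units of each symbol in P = F/A:
  F (force): kg·m/s²
  A (area): m²  → in the denominator, contributes 1/m²

Multiplying the contributions: [kg·m/s²] · [1/m²]
Adding exponents of each base unit: kg: 1, m: -1, s: -2
SI base units of pressure: kg/(m·s²)

Answer: kg/(m·s²)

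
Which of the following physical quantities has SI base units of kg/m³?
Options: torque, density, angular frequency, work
Checking the SI base units of each option:
  torque (τ = Fr): kg·m²/s²  ✗
  density (ρ = m/V): kg/m³  ✓ matches
  angular frequency (ω = 2πf): 1/s  ✗
  work (W = Fd): kg·m²/s²  ✗

Only density has units kg/m³.

Answer: density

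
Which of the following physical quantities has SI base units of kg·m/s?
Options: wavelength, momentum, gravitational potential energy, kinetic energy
Checking the SI base units of each option:
  wavelength (λ = v/f): m  ✗
  momentum (p = mv): kg·m/s  ✓ matches
  gravitational potential energy (U = -GMm/r): kg·m²/s²  ✗
  kinetic energy (E = ½mv²): kg·m²/s²  ✗

Only momentum has units kg·m/s.

Answer: momentum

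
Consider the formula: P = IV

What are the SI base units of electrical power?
Units of each symbol in P = IV:
  I (current): A
  V (voltage, in volts): kg·m²/(s³·A)

Multiplying the contributions: [A] · [kg·m²/(s³·A)]
Adding exponents of each base unit: kg: 1, m: 2, s: -3
SI base units of electrical power: kg·m²/s³

Answer: kg·m²/s³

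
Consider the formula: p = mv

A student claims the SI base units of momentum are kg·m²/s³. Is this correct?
Units of each symbol in p = mv:
  m (mass): kg
  v (velocity): m/s

Multiplying the contributions: [kg] · [m/s]
Adding exponents of each base unit: kg: 1, m: 1, s: -1
SI base units of momentum: kg·m/s

The claimed units kg·m²/s³ (exponents kg: 1, m: 2, s: -3) do not match the derived units kg·m/s (exponents kg: 1, m: 1, s: -1), so the claim is incorrect.

Answer: No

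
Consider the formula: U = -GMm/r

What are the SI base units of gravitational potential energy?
Units of each symbol in U = -GMm/r:
  G (gravitational constant): m³/(kg·s²)
  M (mass): kg
  m (mass): kg
  r (distance): m  → in the denominator, contributes 1/m
  The minus sign does not affect the units.

Multiplying the contributions: [m³/(kg·s²)] · [kg] · [kg] · [1/m]
Adding exponents of each base unit: kg: 1, m: 2, s: -2
SI base units of gravitational potential energy: kg·m²/s²

Answer: kg·m²/s²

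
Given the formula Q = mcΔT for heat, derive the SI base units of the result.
Units of each symbol in Q = mcΔT:
  m (mass): kg
  c (specific heat capacity, in J/(kg·K)): m²/(s²·K)
  ΔT (temperature change): K

Multiplying the contributions: [kg] · [m²/(s²·K)] · [K]
Adding exponents of each base unit: kg: 1, m: 2, s: -2
SI base units of heat: kg·m²/s²

Answer: kg·m²/s²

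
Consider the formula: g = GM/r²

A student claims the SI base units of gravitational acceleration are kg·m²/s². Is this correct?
Units of each symbol in g = GM/r²:
  G (gravitational constant): m³/(kg·s²)
  M (mass): kg
  r (distance): m  → to the power 2 in the denominator, contributes 1/m²

Multiplying the contributions: [m³/(kg·s²)] · [kg] · [1/m²]
Adding exponents of each base unit: m: 1, s: -2
SI base units of gravitational acceleration: m/s²

The claimed units kg·m²/s² (exponents kg: 1, m: 2, s: -2) do not match the derived units m/s² (exponents m: 1, s: -2), so the claim is incorrect.

Answer: No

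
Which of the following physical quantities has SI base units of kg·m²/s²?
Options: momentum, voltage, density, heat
Checking the SI base units of each option:
  momentum (p = mv): kg·m/s  ✗
  voltage (V = IR): kg·m²/(s³·A)  ✗
  density (ρ = m/V): kg/m³  ✗
  heat (Q = mcΔT): kg·m²/s²  ✓ matches

Only heat has units kg·m²/s².

Answer: heat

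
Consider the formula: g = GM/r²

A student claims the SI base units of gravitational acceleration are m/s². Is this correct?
Units of each symbol in g = GM/r²:
  G (gravitational constant): m³/(kg·s²)
  M (mass): kg
  r (distance): m  → to the power 2 in the denominator, contributes 1/m²

Multiplying the contributions: [m³/(kg·s²)] · [kg] · [1/m²]
Adding exponents of each base unit: m: 1, s: -2
SI base units of gravitational acceleration: m/s²

The claimed units m/s² match the derived units, so the claim is correct.

Answer: Yes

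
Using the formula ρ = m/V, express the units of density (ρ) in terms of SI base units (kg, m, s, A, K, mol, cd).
Units of each symbol in ρ = m/V:
  m (mass): kg
  V (volume): m³  → in the denominator, contributes 1/m³

Multiplying the contributions: [kg] · [1/m³]
Adding exponents of each base unit: kg: 1, m: -3
SI base units of density: kg/m³

Answer: kg/m³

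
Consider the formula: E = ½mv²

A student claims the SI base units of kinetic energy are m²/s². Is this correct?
Units of each symbol in E = ½mv²:
  m (mass): kg
  v (speed): m/s  → to the power 2, contributes m²/s²
  The factor ½ is dimensionless.

Multiplying the contributions: [kg] · [m²/s²]
Adding exponents of each base unit: kg: 1, m: 2, s: -2
SI base units of kinetic energy: kg·m²/s²

The claimed units m²/s² (exponents m: 2, s: -2) do not match the derived units kg·m²/s² (exponents kg: 1, m: 2, s: -2), so the claim is incorrect.

Answer: No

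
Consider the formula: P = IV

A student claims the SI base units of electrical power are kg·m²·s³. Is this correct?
Units of each symbol in P = IV:
  I (current): A
  V (voltage, in volts): kg·m²/(s³·A)

Multiplying the contributions: [A] · [kg·m²/(s³·A)]
Adding exponents of each base unit: kg: 1, m: 2, s: -3
SI base units of electrical power: kg·m²/s³

The claimed units kg·m²·s³ (exponents kg: 1, m: 2, s: 3) do not match the derived units kg·m²/s³ (exponents kg: 1, m: 2, s: -3), so the claim is incorrect.

Answer: No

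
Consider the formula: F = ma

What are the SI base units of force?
Units of each symbol in F = ma:
  m (mass): kg
  a (acceleration): m/s²

Multiplying the contributions: [kg] · [m/s²]
Adding exponents of each base unit: kg: 1, m: 1, s: -2
SI base units of force: kg·m/s²

Answer: kg·m/s²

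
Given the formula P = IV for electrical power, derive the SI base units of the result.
Units of each symbol in P = IV:
  I (current): A
  V (voltage, in volts): kg·m²/(s³·A)

Multiplying the contributions: [A] · [kg·m²/(s³·A)]
Adding exponents of each base unit: kg: 1, m: 2, s: -3
SI base units of electrical power: kg·m²/s³

Answer: kg·m²/s³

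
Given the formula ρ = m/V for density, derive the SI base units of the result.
Units of each symbol in ρ = m/V:
  m (mass): kg
  V (volume): m³  → in the denominator, contributes 1/m³

Multiplying the contributions: [kg] · [1/m³]
Adding exponents of each base unit: kg: 1, m: -3
SI base units of density: kg/m³

Answer: kg/m³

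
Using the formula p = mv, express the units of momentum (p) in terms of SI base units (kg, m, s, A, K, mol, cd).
Units of each symbol in p = mv:
  m (mass): kg
  v (velocity): m/s

Multiplying the contributions: [kg] · [m/s]
Adding exponents of each base unit: kg: 1, m: 1, s: -1
SI base units of momentum: kg·m/s

Answer: kg·m/s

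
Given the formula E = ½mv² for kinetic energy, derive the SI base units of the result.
Units of each symbol in E = ½mv²:
  m (mass): kg
  v (speed): m/s  → to the power 2, contributes m²/s²
  The factor ½ is dimensionless.

Multiplying the contributions: [kg] · [m²/s²]
Adding exponents of each base unit: kg: 1, m: 2, s: -2
SI base units of kinetic energy: kg·m²/s²

Answer: kg·m²/s²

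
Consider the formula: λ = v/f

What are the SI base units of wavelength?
Units of each symbol in λ = v/f:
  v (wave speed): m/s
  f (frequency): 1/s  → in the denominator, contributes s

Multiplying the contributions: [m/s] · [s]
Adding exponents of each base unit: m: 1
SI base units of wavelength: m

Answer: m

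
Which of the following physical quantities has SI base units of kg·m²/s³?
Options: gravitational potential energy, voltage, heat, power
Checking the SI base units of each option:
  gravitational potential energy (U = -GMm/r): kg·m²/s²  ✗
  voltage (V = IR): kg·m²/(s³·A)  ✗
  heat (Q = mcΔT): kg·m²/s²  ✗
  power (P = W/t): kg·m²/s³  ✓ matches

Only power has units kg·m²/s³.

Answer: power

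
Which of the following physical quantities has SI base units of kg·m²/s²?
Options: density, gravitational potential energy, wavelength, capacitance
Checking the SI base units of each option:
  density (ρ = m/V): kg/m³  ✗
  gravitational potential energy (U = -GMm/r): kg·m²/s²  ✓ matches
  wavelength (λ = v/f): m  ✗
  capacitance (C = Q/V): s⁴·A²/(kg·m²)  ✗

Only gravitational potential energy has units kg·m²/s².

Answer: gravitational potential energy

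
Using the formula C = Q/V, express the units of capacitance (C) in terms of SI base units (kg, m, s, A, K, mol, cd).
Units of each symbol in C = Q/V:
  Q (charge, in coulombs): s·A
  V (voltage, in volts): kg·m²/(s³·A)  → in the denominator, contributes s³·A/(kg·m²)

Multiplying the contributions: [s·A] · [s³·A/(kg·m²)]
Adding exponents of each base unit: kg: -1, m: -2, s: 4, A: 2
SI base units of capacitance: s⁴·A²/(kg·m²)

Answer: s⁴·A²/(kg·m²)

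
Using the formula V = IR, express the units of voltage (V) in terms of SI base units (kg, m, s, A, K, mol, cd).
Units of each symbol in V = IR:
  I (current): A
  R (resistance, in ohms): kg·m²/(s³·A²)

Multiplying the contributions: [A] · [kg·m²/(s³·A²)]
Adding exponents of each base unit: kg: 1, m: 2, s: -3, A: -1
SI base units of voltage: kg·m²/(s³·A)

Answer: kg·m²/(s³·A)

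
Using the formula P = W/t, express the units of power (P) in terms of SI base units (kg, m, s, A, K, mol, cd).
Units of each symbol in P = W/t:
  W (work): kg·m²/s²
  t (time): s  → in the denominator, contributes 1/s

Multiplying the contributions: [kg·m²/s²] · [1/s]
Adding exponents of each base unit: kg: 1, m: 2, s: -3
SI base units of power: kg·m²/s³

Answer: kg·m²/s³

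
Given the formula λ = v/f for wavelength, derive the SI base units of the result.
Units of each symbol in λ = v/f:
  v (wave speed): m/s
  f (frequency): 1/s  → in the denominator, contributes s

Multiplying the contributions: [m/s] · [s]
Adding exponents of each base unit: m: 1
SI base units of wavelength: m

Answer: m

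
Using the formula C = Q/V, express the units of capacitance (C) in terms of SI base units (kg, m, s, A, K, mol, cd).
Units of each symbol in C = Q/V:
  Q (charge, in coulombs): s·A
  V (voltage, in volts): kg·m²/(s³·A)  → in the denominator, contributes s³·A/(kg·m²)

Multiplying the contributions: [s·A] · [s³·A/(kg·m²)]
Adding exponents of each base unit: kg: -1, m: -2, s: 4, A: 2
SI base units of capacitance: s⁴·A²/(kg·m²)

Answer: s⁴·A²/(kg·m²)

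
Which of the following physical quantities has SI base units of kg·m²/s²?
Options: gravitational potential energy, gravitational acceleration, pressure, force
Checking the SI base units of each option:
  gravitational potential energy (U = -GMm/r): kg·m²/s²  ✓ matches
  gravitational acceleration (g = GM/r²): m/s²  ✗
  pressure (P = F/A): kg/(m·s²)  ✗
  force (F = ma): kg·m/s²  ✗

Only gravitational potential energy has units kg·m²/s².

Answer: gravitational potential energy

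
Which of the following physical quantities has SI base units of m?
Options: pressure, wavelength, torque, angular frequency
Checking the SI base units of each option:
  pressure (P = F/A): kg/(m·s²)  ✗
  wavelength (λ = v/f): m  ✓ matches
  torque (τ = Fr): kg·m²/s²  ✗
  angular frequency (ω = 2πf): 1/s  ✗

Only wavelength has units m.

Answer: wavelength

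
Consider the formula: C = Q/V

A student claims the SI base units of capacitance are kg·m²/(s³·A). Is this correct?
Units of each symbol in C = Q/V:
  Q (charge, in coulombs): s·A
  V (voltage, in volts): kg·m²/(s³·A)  → in the denominator, contributes s³·A/(kg·m²)

Multiplying the contributions: [s·A] · [s³·A/(kg·m²)]
Adding exponents of each base unit: kg: -1, m: -2, s: 4, A: 2
SI base units of capacitance: s⁴·A²/(kg·m²)

The claimed units kg·m²/(s³·A) (exponents kg: 1, m: 2, s: -3, A: -1) do not match the derived units s⁴·A²/(kg·m²) (exponents kg: -1, m: -2, s: 4, A: 2), so the claim is incorrect.

Answer: No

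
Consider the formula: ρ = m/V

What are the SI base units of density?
Units of each symbol in ρ = m/V:
  m (mass): kg
  V (volume): m³  → in the denominator, contributes 1/m³

Multiplying the contributions: [kg] · [1/m³]
Adding exponents of each base unit: kg: 1, m: -3
SI base units of density: kg/m³

Answer: kg/m³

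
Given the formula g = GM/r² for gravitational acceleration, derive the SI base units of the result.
Units of each symbol in g = GM/r²:
  G (gravitational constant): m³/(kg·s²)
  M (mass): kg
  r (distance): m  → to the power 2 in the denominator, contributes 1/m²

Multiplying the contributions: [m³/(kg·s²)] · [kg] · [1/m²]
Adding exponents of each base unit: m: 1, s: -2
SI base units of gravitational acceleration: m/s²

Answer: m/s²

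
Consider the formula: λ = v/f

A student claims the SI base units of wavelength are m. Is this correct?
Units of each symbol in λ = v/f:
  v (wave speed): m/s
  f (frequency): 1/s  → in the denominator, contributes s

Multiplying the contributions: [m/s] · [s]
Adding exponents of each base unit: m: 1
SI base units of wavelength: m

The claimed units m match the derived units, so the claim is correct.

Answer: Yes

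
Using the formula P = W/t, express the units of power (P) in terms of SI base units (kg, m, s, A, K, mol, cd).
Units of each symbol in P = W/t:
  W (work): kg·m²/s²
  t (time): s  → in the denominator, contributes 1/s

Multiplying the contributions: [kg·m²/s²] · [1/s]
Adding exponents of each base unit: kg: 1, m: 2, s: -3
SI base units of power: kg·m²/s³

Answer: kg·m²/s³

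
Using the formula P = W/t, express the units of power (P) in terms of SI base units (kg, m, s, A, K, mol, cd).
Units of each symbol in P = W/t:
  W (work): kg·m²/s²
  t (time): s  → in the denominator, contributes 1/s

Multiplying the contributions: [kg·m²/s²] · [1/s]
Adding exponents of each base unit: kg: 1, m: 2, s: -3
SI base units of power: kg·m²/s³

Answer: kg·m²/s³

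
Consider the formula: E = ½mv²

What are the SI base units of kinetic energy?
Units of each symbol in E = ½mv²:
  m (mass): kg
  v (speed): m/s  → to the power 2, contributes m²/s²
  The factor ½ is dimensionless.

Multiplying the contributions: [kg] · [m²/s²]
Adding exponents of each base unit: kg: 1, m: 2, s: -2
SI base units of kinetic energy: kg·m²/s²

Answer: kg·m²/s²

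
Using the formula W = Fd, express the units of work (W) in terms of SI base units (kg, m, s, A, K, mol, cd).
Units of each symbol in W = Fd:
  F (force): kg·m/s²
  d (displacement): m

Multiplying the contributions: [kg·m/s²] · [m]
Adding exponents of each base unit: kg: 1, m: 2, s: -2
SI base units of work: kg·m²/s²

Answer: kg·m²/s²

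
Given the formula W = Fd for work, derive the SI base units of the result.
Units of each symbol in W = Fd:
  F (force): kg·m/s²
  d (displacement): m

Multiplying the contributions: [kg·m/s²] · [m]
Adding exponents of each base unit: kg: 1, m: 2, s: -2
SI base units of work: kg·m²/s²

Answer: kg·m²/s²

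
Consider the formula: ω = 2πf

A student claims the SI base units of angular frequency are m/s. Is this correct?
Units of each symbol in ω = 2πf:
  f (frequency): 1/s
  The factor 2π is dimensionless.

Multiplying the contributions: [1/s]
Adding exponents of each base unit: s: -1
SI base units of angular frequency: 1/s

The claimed units m/s (exponents m: 1, s: -1) do not match the derived units 1/s (exponents s: -1), so the claim is incorrect.

Answer: No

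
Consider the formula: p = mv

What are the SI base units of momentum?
Units of each symbol in p = mv:
  m (mass): kg
  v (velocity): m/s

Multiplying the contributions: [kg] · [m/s]
Adding exponents of each base unit: kg: 1, m: 1, s: -1
SI base units of momentum: kg·m/s

Answer: kg·m/s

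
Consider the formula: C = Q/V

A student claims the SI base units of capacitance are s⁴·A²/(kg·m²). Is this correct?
Units of each symbol in C = Q/V:
  Q (charge, in coulombs): s·A
  V (voltage, in volts): kg·m²/(s³·A)  → in the denominator, contributes s³·A/(kg·m²)

Multiplying the contributions: [s·A] · [s³·A/(kg·m²)]
Adding exponents of each base unit: kg: -1, m: -2, s: 4, A: 2
SI base units of capacitance: s⁴·A²/(kg·m²)

The claimed units s⁴·A²/(kg·m²) match the derived units, so the claim is correct.

Answer: Yes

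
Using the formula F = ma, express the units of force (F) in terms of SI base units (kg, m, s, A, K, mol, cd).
Units of each symbol in F = ma:
  m (mass): kg
  a (acceleration): m/s²

Multiplying the contributions: [kg] · [m/s²]
Adding exponents of each base unit: kg: 1, m: 1, s: -2
SI base units of force: kg·m/s²

Answer: kg·m/s²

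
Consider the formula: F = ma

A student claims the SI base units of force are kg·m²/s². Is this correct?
Units of each symbol in F = ma:
  m (mass): kg
  a (acceleration): m/s²

Multiplying the contributions: [kg] · [m/s²]
Adding exponents of each base unit: kg: 1, m: 1, s: -2
SI base units of force: kg·m/s²

The claimed units kg·m²/s² (exponents kg: 1, m: 2, s: -2) do not match the derived units kg·m/s² (exponents kg: 1, m: 1, s: -2), so the claim is incorrect.

Answer: No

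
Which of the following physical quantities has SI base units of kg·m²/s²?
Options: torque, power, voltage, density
Checking the SI base units of each option:
  torque (τ = Fr): kg·m²/s²  ✓ matches
  power (P = W/t): kg·m²/s³  ✗
  voltage (V = IR): kg·m²/(s³·A)  ✗
  density (ρ = m/V): kg/m³  ✗

Only torque has units kg·m²/s².

Answer: torque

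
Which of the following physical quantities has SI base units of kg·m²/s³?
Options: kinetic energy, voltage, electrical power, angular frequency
Checking the SI base units of each option:
  kinetic energy (E = ½mv²): kg·m²/s²  ✗
  voltage (V = IR): kg·m²/(s³·A)  ✗
  electrical power (P = IV): kg·m²/s³  ✓ matches
  angular frequency (ω = 2πf): 1/s  ✗

Only electrical power has units kg·m²/s³.

Answer: electrical power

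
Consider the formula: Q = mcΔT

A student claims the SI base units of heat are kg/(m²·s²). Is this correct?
Units of each symbol in Q = mcΔT:
  m (mass): kg
  c (specific heat capacity, in J/(kg·K)): m²/(s²·K)
  ΔT (temperature change): K

Multiplying the contributions: [kg] · [m²/(s²·K)] · [K]
Adding exponents of each base unit: kg: 1, m: 2, s: -2
SI base units of heat: kg·m²/s²

The claimed units kg/(m²·s²) (exponents kg: 1, m: -2, s: -2) do not match the derived units kg·m²/s² (exponents kg: 1, m: 2, s: -2), so the claim is incorrect.

Answer: No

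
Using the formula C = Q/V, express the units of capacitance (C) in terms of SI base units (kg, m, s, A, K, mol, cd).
Units of each symbol in C = Q/V:
  Q (charge, in coulombs): s·A
  V (voltage, in volts): kg·m²/(s³·A)  → in the denominator, contributes s³·A/(kg·m²)

Multiplying the contributions: [s·A] · [s³·A/(kg·m²)]
Adding exponents of each base unit: kg: -1, m: -2, s: 4, A: 2
SI base units of capacitance: s⁴·A²/(kg·m²)

Answer: s⁴·A²/(kg·m²)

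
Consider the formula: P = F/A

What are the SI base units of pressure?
Units of each symbol in P = F/A:
  F (force): kg·m/s²
  A (area): m²  → in the denominator, contributes 1/m²

Multiplying the contributions: [kg·m/s²] · [1/m²]
Adding exponents of each base unit: kg: 1, m: -1, s: -2
SI base units of pressure: kg/(m·s²)

Answer: kg/(m·s²)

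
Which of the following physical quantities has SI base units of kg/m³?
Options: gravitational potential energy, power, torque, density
Checking the SI base units of each option:
  gravitational potential energy (U = -GMm/r): kg·m²/s²  ✗
  power (P = W/t): kg·m²/s³  ✗
  torque (τ = Fr): kg·m²/s²  ✗
  density (ρ = m/V): kg/m³  ✓ matches

Only density has units kg/m³.

Answer: density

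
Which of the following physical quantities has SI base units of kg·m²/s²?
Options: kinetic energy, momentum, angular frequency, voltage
Checking the SI base units of each option:
  kinetic energy (E = ½mv²): kg·m²/s²  ✓ matches
  momentum (p = mv): kg·m/s  ✗
  angular frequency (ω = 2πf): 1/s  ✗
  voltage (V = IR): kg·m²/(s³·A)  ✗

Only kinetic energy has units kg·m²/s².

Answer: kinetic energy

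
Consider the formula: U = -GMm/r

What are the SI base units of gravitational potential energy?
Units of each symbol in U = -GMm/r:
  G (gravitational constant): m³/(kg·s²)
  M (mass): kg
  m (mass): kg
  r (distance): m  → in the denominator, contributes 1/m
  The minus sign does not affect the units.

Multiplying the contributions: [m³/(kg·s²)] · [kg] · [kg] · [1/m]
Adding exponents of each base unit: kg: 1, m: 2, s: -2
SI base units of gravitational potential energy: kg·m²/s²

Answer: kg·m²/s²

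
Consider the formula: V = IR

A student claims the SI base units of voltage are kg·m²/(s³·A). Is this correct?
Units of each symbol in V = IR:
  I (current): A
  R (resistance, in ohms): kg·m²/(s³·A²)

Multiplying the contributions: [A] · [kg·m²/(s³·A²)]
Adding exponents of each base unit: kg: 1, m: 2, s: -3, A: -1
SI base units of voltage: kg·m²/(s³·A)

The claimed units kg·m²/(s³·A) match the derived units, so the claim is correct.

Answer: Yes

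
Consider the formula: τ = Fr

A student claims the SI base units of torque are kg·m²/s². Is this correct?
Units of each symbol in τ = Fr:
  F (force): kg·m/s²
  r (lever arm): m

Multiplying the contributions: [kg·m/s²] · [m]
Adding exponents of each base unit: kg: 1, m: 2, s: -2
SI base units of torque: kg·m²/s²

The claimed units kg·m²/s² match the derived units, so the claim is correct.

Answer: Yes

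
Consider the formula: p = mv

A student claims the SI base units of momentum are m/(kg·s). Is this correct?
Units of each symbol in p = mv:
  m (mass): kg
  v (velocity): m/s

Multiplying the contributions: [kg] · [m/s]
Adding exponents of each base unit: kg: 1, m: 1, s: -1
SI base units of momentum: kg·m/s

The claimed units m/(kg·s) (exponents kg: -1, m: 1, s: -1) do not match the derived units kg·m/s (exponents kg: 1, m: 1, s: -1), so the claim is incorrect.

Answer: No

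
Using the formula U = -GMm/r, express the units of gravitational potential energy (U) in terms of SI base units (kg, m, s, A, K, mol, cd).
Units of each symbol in U = -GMm/r:
  G (gravitational constant): m³/(kg·s²)
  M (mass): kg
  m (mass): kg
  r (distance): m  → in the denominator, contributes 1/m
  The minus sign does not affect the units.

Multiplying the contributions: [m³/(kg·s²)] · [kg] · [kg] · [1/m]
Adding exponents of each base unit: kg: 1, m: 2, s: -2
SI base units of gravitational potential energy: kg·m²/s²

Answer: kg·m²/s²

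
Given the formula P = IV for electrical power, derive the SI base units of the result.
Units of each symbol in P = IV:
  I (current): A
  V (voltage, in volts): kg·m²/(s³·A)

Multiplying the contributions: [A] · [kg·m²/(s³·A)]
Adding exponents of each base unit: kg: 1, m: 2, s: -3
SI base units of electrical power: kg·m²/s³

Answer: kg·m²/s³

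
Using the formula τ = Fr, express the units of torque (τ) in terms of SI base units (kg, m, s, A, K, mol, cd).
Units of each symbol in τ = Fr:
  F (force): kg·m/s²
  r (lever arm): m

Multiplying the contributions: [kg·m/s²] · [m]
Adding exponents of each base unit: kg: 1, m: 2, s: -2
SI base units of torque: kg·m²/s²

Answer: kg·m²/s²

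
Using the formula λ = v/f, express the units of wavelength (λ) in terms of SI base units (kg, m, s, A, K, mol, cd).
Units of each symbol in λ = v/f:
  v (wave speed): m/s
  f (frequency): 1/s  → in the denominator, contributes s

Multiplying the contributions: [m/s] · [s]
Adding exponents of each base unit: m: 1
SI base units of wavelength: m

Answer: m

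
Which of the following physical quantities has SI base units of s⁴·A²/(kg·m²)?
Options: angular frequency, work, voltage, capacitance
Checking the SI base units of each option:
  angular frequency (ω = 2πf): 1/s  ✗
  work (W = Fd): kg·m²/s²  ✗
  voltage (V = IR): kg·m²/(s³·A)  ✗
  capacitance (C = Q/V): s⁴·A²/(kg·m²)  ✓ matches

Only capacitance has units s⁴·A²/(kg·m²).

Answer: capacitance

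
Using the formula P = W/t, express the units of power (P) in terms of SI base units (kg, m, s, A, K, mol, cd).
Units of each symbol in P = W/t:
  W (work): kg·m²/s²
  t (time): s  → in the denominator, contributes 1/s

Multiplying the contributions: [kg·m²/s²] · [1/s]
Adding exponents of each base unit: kg: 1, m: 2, s: -3
SI base units of power: kg·m²/s³

Answer: kg·m²/s³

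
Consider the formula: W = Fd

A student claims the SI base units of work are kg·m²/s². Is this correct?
Units of each symbol in W = Fd:
  F (force): kg·m/s²
  d (displacement): m

Multiplying the contributions: [kg·m/s²] · [m]
Adding exponents of each base unit: kg: 1, m: 2, s: -2
SI base units of work: kg·m²/s²

The claimed units kg·m²/s² match the derived units, so the claim is correct.

Answer: Yes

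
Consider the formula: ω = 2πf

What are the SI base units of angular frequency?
Units of each symbol in ω = 2πf:
  f (frequency): 1/s
  The factor 2π is dimensionless.

Multiplying the contributions: [1/s]
Adding exponents of each base unit: s: -1
SI base units of angular frequency: 1/s

Answer: 1/s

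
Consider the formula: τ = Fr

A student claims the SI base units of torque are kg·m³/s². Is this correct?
Units of each symbol in τ = Fr:
  F (force): kg·m/s²
  r (lever arm): m

Multiplying the contributions: [kg·m/s²] · [m]
Adding exponents of each base unit: kg: 1, m: 2, s: -2
SI base units of torque: kg·m²/s²

The claimed units kg·m³/s² (exponents kg: 1, m: 3, s: -2) do not match the derived units kg·m²/s² (exponents kg: 1, m: 2, s: -2), so the claim is incorrect.

Answer: No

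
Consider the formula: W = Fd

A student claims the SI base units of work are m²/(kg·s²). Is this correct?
Units of each symbol in W = Fd:
  F (force): kg·m/s²
  d (displacement): m

Multiplying the contributions: [kg·m/s²] · [m]
Adding exponents of each base unit: kg: 1, m: 2, s: -2
SI base units of work: kg·m²/s²

The claimed units m²/(kg·s²) (exponents kg: -1, m: 2, s: -2) do not match the derived units kg·m²/s² (exponents kg: 1, m: 2, s: -2), so the claim is incorrect.

Answer: No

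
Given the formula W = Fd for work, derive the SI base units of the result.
Units of each symbol in W = Fd:
  F (force): kg·m/s²
  d (displacement): m

Multiplying the contributions: [kg·m/s²] · [m]
Adding exponents of each base unit: kg: 1, m: 2, s: -2
SI base units of work: kg·m²/s²

Answer: kg·m²/s²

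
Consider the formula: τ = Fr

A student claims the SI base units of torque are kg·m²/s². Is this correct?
Units of each symbol in τ = Fr:
  F (force): kg·m/s²
  r (lever arm): m

Multiplying the contributions: [kg·m/s²] · [m]
Adding exponents of each base unit: kg: 1, m: 2, s: -2
SI base units of torque: kg·m²/s²

The claimed units kg·m²/s² match the derived units, so the claim is correct.

Answer: Yes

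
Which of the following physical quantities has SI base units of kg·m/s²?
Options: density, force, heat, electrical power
Checking the SI base units of each option:
  density (ρ = m/V): kg/m³  ✗
  force (F = ma): kg·m/s²  ✓ matches
  heat (Q = mcΔT): kg·m²/s²  ✗
  electrical power (P = IV): kg·m²/s³  ✗

Only force has units kg·m/s².

Answer: force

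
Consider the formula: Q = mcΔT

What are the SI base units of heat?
Units of each symbol in Q = mcΔT:
  m (mass): kg
  c (specific heat capacity, in J/(kg·K)): m²/(s²·K)
  ΔT (temperature change): K

Multiplying the contributions: [kg] · [m²/(s²·K)] · [K]
Adding exponents of each base unit: kg: 1, m: 2, s: -2
SI base units of heat: kg·m²/s²

Answer: kg·m²/s²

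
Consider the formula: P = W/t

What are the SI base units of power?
Units of each symbol in P = W/t:
  W (work): kg·m²/s²
  t (time): s  → in the denominator, contributes 1/s

Multiplying the contributions: [kg·m²/s²] · [1/s]
Adding exponents of each base unit: kg: 1, m: 2, s: -3
SI base units of power: kg·m²/s³

Answer: kg·m²/s³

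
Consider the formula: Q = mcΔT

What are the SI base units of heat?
Units of each symbol in Q = mcΔT:
  m (mass): kg
  c (specific heat capacity, in J/(kg·K)): m²/(s²·K)
  ΔT (temperature change): K

Multiplying the contributions: [kg] · [m²/(s²·K)] · [K]
Adding exponents of each base unit: kg: 1, m: 2, s: -2
SI base units of heat: kg·m²/s²

Answer: kg·m²/s²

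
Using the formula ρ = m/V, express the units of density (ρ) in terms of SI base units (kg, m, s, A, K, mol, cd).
Units of each symbol in ρ = m/V:
  m (mass): kg
  V (volume): m³  → in the denominator, contributes 1/m³

Multiplying the contributions: [kg] · [1/m³]
Adding exponents of each base unit: kg: 1, m: -3
SI base units of density: kg/m³

Answer: kg/m³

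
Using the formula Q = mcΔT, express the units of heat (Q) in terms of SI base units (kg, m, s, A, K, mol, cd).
Units of each symbol in Q = mcΔT:
  m (mass): kg
  c (specific heat capacity, in J/(kg·K)): m²/(s²·K)
  ΔT (temperature change): K

Multiplying the contributions: [kg] · [m²/(s²·K)] · [K]
Adding exponents of each base unit: kg: 1, m: 2, s: -2
SI base units of heat: kg·m²/s²

Answer: kg·m²/s²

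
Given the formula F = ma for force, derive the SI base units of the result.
Units of each symbol in F = ma:
  m (mass): kg
  a (acceleration): m/s²

Multiplying the contributions: [kg] · [m/s²]
Adding exponents of each base unit: kg: 1, m: 1, s: -2
SI base units of force: kg·m/s²

Answer: kg·m/s²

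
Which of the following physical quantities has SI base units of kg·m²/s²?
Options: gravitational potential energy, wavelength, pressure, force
Checking the SI base units of each option:
  gravitational potential energy (U = -GMm/r): kg·m²/s²  ✓ matches
  wavelength (λ = v/f): m  ✗
  pressure (P = F/A): kg/(m·s²)  ✗
  force (F = ma): kg·m/s²  ✗

Only gravitational potential energy has units kg·m²/s².

Answer: gravitational potential energy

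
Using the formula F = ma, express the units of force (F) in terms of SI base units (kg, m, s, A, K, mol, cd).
Units of each symbol in F = ma:
  m (mass): kg
  a (acceleration): m/s²

Multiplying the contributions: [kg] · [m/s²]
Adding exponents of each base unit: kg: 1, m: 1, s: -2
SI base units of force: kg·m/s²

Answer: kg·m/s²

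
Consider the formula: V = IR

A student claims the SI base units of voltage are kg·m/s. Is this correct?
Units of each symbol in V = IR:
  I (current): A
  R (resistance, in ohms): kg·m²/(s³·A²)

Multiplying the contributions: [A] · [kg·m²/(s³·A²)]
Adding exponents of each base unit: kg: 1, m: 2, s: -3, A: -1
SI base units of voltage: kg·m²/(s³·A)

The claimed units kg·m/s (exponents kg: 1, m: 1, s: -1) do not match the derived units kg·m²/(s³·A) (exponents kg: 1, m: 2, s: -3, A: -1), so the claim is incorrect.

Answer: No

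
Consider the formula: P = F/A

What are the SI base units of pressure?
Units of each symbol in P = F/A:
  F (force): kg·m/s²
  A (area): m²  → in the denominator, contributes 1/m²

Multiplying the contributions: [kg·m/s²] · [1/m²]
Adding exponents of each base unit: kg: 1, m: -1, s: -2
SI base units of pressure: kg/(m·s²)

Answer: kg/(m·s²)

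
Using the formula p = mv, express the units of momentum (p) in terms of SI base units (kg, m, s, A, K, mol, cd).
Units of each symbol in p = mv:
  m (mass): kg
  v (velocity): m/s

Multiplying the contributions: [kg] · [m/s]
Adding exponents of each base unit: kg: 1, m: 1, s: -1
SI base units of momentum: kg·m/s

Answer: kg·m/s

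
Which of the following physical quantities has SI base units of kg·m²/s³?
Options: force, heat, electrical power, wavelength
Checking the SI base units of each option:
  force (F = ma): kg·m/s²  ✗
  heat (Q = mcΔT): kg·m²/s²  ✗
  electrical power (P = IV): kg·m²/s³  ✓ matches
  wavelength (λ = v/f): m  ✗

Only electrical power has units kg·m²/s³.

Answer: electrical power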